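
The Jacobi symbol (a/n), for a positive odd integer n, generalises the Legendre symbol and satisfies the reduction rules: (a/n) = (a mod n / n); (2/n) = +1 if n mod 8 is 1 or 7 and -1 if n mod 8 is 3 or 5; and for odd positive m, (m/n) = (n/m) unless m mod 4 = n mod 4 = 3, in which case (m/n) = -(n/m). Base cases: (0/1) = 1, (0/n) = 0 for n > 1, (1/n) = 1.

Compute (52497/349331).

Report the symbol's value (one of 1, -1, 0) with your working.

1

reciprocity: (52497/349331) = +1·(349331/52497) since 52497 mod 4 = 1, 349331 mod 4 = 3; sign now +1
(349331/52497) = (34349/52497)   [reduce mod 52497]
reciprocity: (34349/52497) = +1·(52497/34349) since 34349 mod 4 = 1, 52497 mod 4 = 1; sign now +1
(52497/34349) = (18148/34349)   [reduce mod 34349]
18148 = 2^2·4537; (2/34349) = -1 since 34349 mod 8 = 5, so (18148/34349) = (-1)^2·(4537/34349); sign now +1
reciprocity: (4537/34349) = +1·(34349/4537) since 4537 mod 4 = 1, 34349 mod 4 = 1; sign now +1
(34349/4537) = (2590/4537)   [reduce mod 4537]
2590 = 2^1·1295; (2/4537) = +1 since 4537 mod 8 = 1, so (2590/4537) = (+1)^1·(1295/4537); sign now +1
reciprocity: (1295/4537) = +1·(4537/1295) since 1295 mod 4 = 3, 4537 mod 4 = 1; sign now +1
(4537/1295) = (652/1295)   [reduce mod 1295]
652 = 2^2·163; (2/1295) = +1 since 1295 mod 8 = 7, so (652/1295) = (+1)^2·(163/1295); sign now +1
reciprocity: (163/1295) = -1·(1295/163) since 163 mod 4 = 3, 1295 mod 4 = 3; sign now -1
(1295/163) = (154/163)   [reduce mod 163]
154 = 2^1·77; (2/163) = -1 since 163 mod 8 = 3, so (154/163) = (-1)^1·(77/163); sign now +1
reciprocity: (77/163) = +1·(163/77) since 77 mod 4 = 1, 163 mod 4 = 3; sign now +1
(163/77) = (9/77)   [reduce mod 77]
reciprocity: (9/77) = +1·(77/9) since 9 mod 4 = 1, 77 mod 4 = 1; sign now +1
(77/9) = (5/9)   [reduce mod 9]
reciprocity: (5/9) = +1·(9/5) since 5 mod 4 = 1, 9 mod 4 = 1; sign now +1
(9/5) = (4/5)   [reduce mod 5]
4 = 2^2·1; (2/5) = -1 since 5 mod 8 = 5, so (4/5) = (-1)^2·(1/5); sign now +1
(1/5) = 1; final value = sign = +1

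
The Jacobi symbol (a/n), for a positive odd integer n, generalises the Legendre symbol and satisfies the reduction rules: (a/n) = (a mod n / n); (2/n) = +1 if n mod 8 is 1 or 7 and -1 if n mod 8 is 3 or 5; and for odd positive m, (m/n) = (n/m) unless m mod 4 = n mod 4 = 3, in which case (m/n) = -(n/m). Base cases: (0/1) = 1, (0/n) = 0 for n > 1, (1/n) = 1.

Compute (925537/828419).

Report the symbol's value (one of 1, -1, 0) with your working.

1

(925537/828419): 925537 mod 828419 = 97118, so (925537/828419) = (97118/828419)
factor out 2^1: 97118 = 2^1·48559; with 828419 mod 8 = 3, (2/828419) = -1; sign now -1; continue with (48559/828419)
flip (48559/828419) -> (828419/48559): both odd, 48559 mod 4 = 3, 828419 mod 4 = 3, so the flip contributes -1; sign now +1
(828419/48559): 828419 mod 48559 = 2916, so (828419/48559) = (2916/48559)
factor out 2^2: 2916 = 2^2·729; with 48559 mod 8 = 7, (2/48559) = +1; sign now +1; continue with (729/48559)
flip (729/48559) -> (48559/729): both odd, 729 mod 4 = 1, 48559 mod 4 = 3, so the flip contributes +1; sign now +1
(48559/729): 48559 mod 729 = 445, so (48559/729) = (445/729)
flip (445/729) -> (729/445): both odd, 445 mod 4 = 1, 729 mod 4 = 1, so the flip contributes +1; sign now +1
(729/445): 729 mod 445 = 284, so (729/445) = (284/445)
factor out 2^2: 284 = 2^2·71; with 445 mod 8 = 5, (2/445) = -1; sign now +1; continue with (71/445)
flip (71/445) -> (445/71): both odd, 71 mod 4 = 3, 445 mod 4 = 1, so the flip contributes +1; sign now +1
(445/71): 445 mod 71 = 19, so (445/71) = (19/71)
flip (19/71) -> (71/19): both odd, 19 mod 4 = 3, 71 mod 4 = 3, so the flip contributes -1; sign now -1
(71/19): 71 mod 19 = 14, so (71/19) = (14/19)
factor out 2^1: 14 = 2^1·7; with 19 mod 8 = 3, (2/19) = -1; sign now +1; continue with (7/19)
flip (7/19) -> (19/7): both odd, 7 mod 4 = 3, 19 mod 4 = 3, so the flip contributes -1; sign now -1
(19/7): 19 mod 7 = 5, so (19/7) = (5/7)
flip (5/7) -> (7/5): both odd, 5 mod 4 = 1, 7 mod 4 = 3, so the flip contributes +1; sign now -1
(7/5): 7 mod 5 = 2, so (7/5) = (2/5)
factor out 2^1: 2 = 2^1·1; with 5 mod 8 = 5, (2/5) = -1; sign now +1; continue with (1/5)
reached (1/5) = 1, so the symbol is +1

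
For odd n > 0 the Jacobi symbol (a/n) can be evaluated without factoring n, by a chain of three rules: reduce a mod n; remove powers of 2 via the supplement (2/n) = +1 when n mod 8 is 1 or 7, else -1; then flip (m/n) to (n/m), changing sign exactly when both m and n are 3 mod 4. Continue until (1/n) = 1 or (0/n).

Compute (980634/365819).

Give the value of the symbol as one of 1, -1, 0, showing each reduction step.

1

(980634/365819): 980634 mod 365819 = 248996, so (980634/365819) = (248996/365819)
factor out 2^2: 248996 = 2^2·62249; with 365819 mod 8 = 3, (2/365819) = -1; sign now +1; continue with (62249/365819)
flip (62249/365819) -> (365819/62249): both odd, 62249 mod 4 = 1, 365819 mod 4 = 3, so the flip contributes +1; sign now +1
(365819/62249): 365819 mod 62249 = 54574, so (365819/62249) = (54574/62249)
factor out 2^1: 54574 = 2^1·27287; with 62249 mod 8 = 1, (2/62249) = +1; sign now +1; continue with (27287/62249)
flip (27287/62249) -> (62249/27287): both odd, 27287 mod 4 = 3, 62249 mod 4 = 1, so the flip contributes +1; sign now +1
(62249/27287): 62249 mod 27287 = 7675, so (62249/27287) = (7675/27287)
flip (7675/27287) -> (27287/7675): both odd, 7675 mod 4 = 3, 27287 mod 4 = 3, so the flip contributes -1; sign now -1
(27287/7675): 27287 mod 7675 = 4262, so (27287/7675) = (4262/7675)
factor out 2^1: 4262 = 2^1·2131; with 7675 mod 8 = 3, (2/7675) = -1; sign now +1; continue with (2131/7675)
flip (2131/7675) -> (7675/2131): both odd, 2131 mod 4 = 3, 7675 mod 4 = 3, so the flip contributes -1; sign now -1
(7675/2131): 7675 mod 2131 = 1282, so (7675/2131) = (1282/2131)
factor out 2^1: 1282 = 2^1·641; with 2131 mod 8 = 3, (2/2131) = -1; sign now +1; continue with (641/2131)
flip (641/2131) -> (2131/641): both odd, 641 mod 4 = 1, 2131 mod 4 = 3, so the flip contributes +1; sign now +1
(2131/641): 2131 mod 641 = 208, so (2131/641) = (208/641)
factor out 2^4: 208 = 2^4·13; with 641 mod 8 = 1, (2/641) = +1; sign now +1; continue with (13/641)
flip (13/641) -> (641/13): both odd, 13 mod 4 = 1, 641 mod 4 = 1, so the flip contributes +1; sign now +1
(641/13): 641 mod 13 = 4, so (641/13) = (4/13)
factor out 2^2: 4 = 2^2·1; with 13 mod 8 = 5, (2/13) = -1; sign now +1; continue with (1/13)
reached (1/13) = 1, so the symbol is +1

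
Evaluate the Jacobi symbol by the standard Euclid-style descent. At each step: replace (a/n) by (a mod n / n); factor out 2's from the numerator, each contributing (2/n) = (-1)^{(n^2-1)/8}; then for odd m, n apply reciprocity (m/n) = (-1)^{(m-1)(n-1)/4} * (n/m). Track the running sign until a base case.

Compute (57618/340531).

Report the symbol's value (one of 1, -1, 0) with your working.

-1

factor out 2^1: 57618 = 2^1·28809; with 340531 mod 8 = 3, (2/340531) = -1; sign now -1; continue with (28809/340531)
flip (28809/340531) -> (340531/28809): both odd, 28809 mod 4 = 1, 340531 mod 4 = 3, so the flip contributes +1; sign now -1
(340531/28809): 340531 mod 28809 = 23632, so (340531/28809) = (23632/28809)
factor out 2^4: 23632 = 2^4·1477; with 28809 mod 8 = 1, (2/28809) = +1; sign now -1; continue with (1477/28809)
flip (1477/28809) -> (28809/1477): both odd, 1477 mod 4 = 1, 28809 mod 4 = 1, so the flip contributes +1; sign now -1
(28809/1477): 28809 mod 1477 = 746, so (28809/1477) = (746/1477)
factor out 2^1: 746 = 2^1·373; with 1477 mod 8 = 5, (2/1477) = -1; sign now +1; continue with (373/1477)
flip (373/1477) -> (1477/373): both odd, 373 mod 4 = 1, 1477 mod 4 = 1, so the flip contributes +1; sign now +1
(1477/373): 1477 mod 373 = 358, so (1477/373) = (358/373)
factor out 2^1: 358 = 2^1·179; with 373 mod 8 = 5, (2/373) = -1; sign now -1; continue with (179/373)
flip (179/373) -> (373/179): both odd, 179 mod 4 = 3, 373 mod 4 = 1, so the flip contributes +1; sign now -1
(373/179): 373 mod 179 = 15, so (373/179) = (15/179)
flip (15/179) -> (179/15): both odd, 15 mod 4 = 3, 179 mod 4 = 3, so the flip contributes -1; sign now +1
(179/15): 179 mod 15 = 14, so (179/15) = (14/15)
factor out 2^1: 14 = 2^1·7; with 15 mod 8 = 7, (2/15) = +1; sign now +1; continue with (7/15)
flip (7/15) -> (15/7): both odd, 7 mod 4 = 3, 15 mod 4 = 3, so the flip contributes -1; sign now -1
(15/7): 15 mod 7 = 1, so (15/7) = (1/7)
reached (1/7) = 1, so the symbol is -1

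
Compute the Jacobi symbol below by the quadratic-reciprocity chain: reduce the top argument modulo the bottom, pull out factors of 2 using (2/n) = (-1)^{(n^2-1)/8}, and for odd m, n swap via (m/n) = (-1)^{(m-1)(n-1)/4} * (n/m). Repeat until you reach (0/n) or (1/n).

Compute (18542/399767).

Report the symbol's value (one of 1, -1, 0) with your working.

-1

18542 = 2^1·9271; (2/399767) = +1 since 399767 mod 8 = 7, so (18542/399767) = (+1)^1·(9271/399767); sign now +1
reciprocity: (9271/399767) = -1·(399767/9271) since 9271 mod 4 = 3, 399767 mod 4 = 3; sign now -1
(399767/9271) = (1114/9271)   [reduce mod 9271]
1114 = 2^1·557; (2/9271) = +1 since 9271 mod 8 = 7, so (1114/9271) = (+1)^1·(557/9271); sign now -1
reciprocity: (557/9271) = +1·(9271/557) since 557 mod 4 = 1, 9271 mod 4 = 3; sign now -1
(9271/557) = (359/557)   [reduce mod 557]
reciprocity: (359/557) = +1·(557/359) since 359 mod 4 = 3, 557 mod 4 = 1; sign now -1
(557/359) = (198/359)   [reduce mod 359]
198 = 2^1·99; (2/359) = +1 since 359 mod 8 = 7, so (198/359) = (+1)^1·(99/359); sign now -1
reciprocity: (99/359) = -1·(359/99) since 99 mod 4 = 3, 359 mod 4 = 3; sign now +1
(359/99) = (62/99)   [reduce mod 99]
62 = 2^1·31; (2/99) = -1 since 99 mod 8 = 3, so (62/99) = (-1)^1·(31/99); sign now -1
reciprocity: (31/99) = -1·(99/31) since 31 mod 4 = 3, 99 mod 4 = 3; sign now +1
(99/31) = (6/31)   [reduce mod 31]
6 = 2^1·3; (2/31) = +1 since 31 mod 8 = 7, so (6/31) = (+1)^1·(3/31); sign now +1
reciprocity: (3/31) = -1·(31/3) since 3 mod 4 = 3, 31 mod 4 = 3; sign now -1
(31/3) = (1/3)   [reduce mod 3]
(1/3) = 1; final value = sign = -1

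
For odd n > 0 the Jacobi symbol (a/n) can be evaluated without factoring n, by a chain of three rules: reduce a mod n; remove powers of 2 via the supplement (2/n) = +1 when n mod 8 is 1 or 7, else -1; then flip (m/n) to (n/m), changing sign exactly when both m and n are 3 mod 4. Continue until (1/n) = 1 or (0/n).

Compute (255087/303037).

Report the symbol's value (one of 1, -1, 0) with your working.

0

reciprocity: (255087/303037) = +1·(303037/255087) since 255087 mod 4 = 3, 303037 mod 4 = 1; sign now +1
(303037/255087) = (47950/255087)   [reduce mod 255087]
47950 = 2^1·23975; (2/255087) = +1 since 255087 mod 8 = 7, so (47950/255087) = (+1)^1·(23975/255087); sign now +1
reciprocity: (23975/255087) = -1·(255087/23975) since 23975 mod 4 = 3, 255087 mod 4 = 3; sign now -1
(255087/23975) = (15337/23975)   [reduce mod 23975]
reciprocity: (15337/23975) = +1·(23975/15337) since 15337 mod 4 = 1, 23975 mod 4 = 3; sign now -1
(23975/15337) = (8638/15337)   [reduce mod 15337]
8638 = 2^1·4319; (2/15337) = +1 since 15337 mod 8 = 1, so (8638/15337) = (+1)^1·(4319/15337); sign now -1
reciprocity: (4319/15337) = +1·(15337/4319) since 4319 mod 4 = 3, 15337 mod 4 = 1; sign now -1
(15337/4319) = (2380/4319)   [reduce mod 4319]
2380 = 2^2·595; (2/4319) = +1 since 4319 mod 8 = 7, so (2380/4319) = (+1)^2·(595/4319); sign now -1
reciprocity: (595/4319) = -1·(4319/595) since 595 mod 4 = 3, 4319 mod 4 = 3; sign now +1
(4319/595) = (154/595)   [reduce mod 595]
154 = 2^1·77; (2/595) = -1 since 595 mod 8 = 3, so (154/595) = (-1)^1·(77/595); sign now -1
reciprocity: (77/595) = +1·(595/77) since 77 mod 4 = 1, 595 mod 4 = 3; sign now -1
(595/77) = (56/77)   [reduce mod 77]
56 = 2^3·7; (2/77) = -1 since 77 mod 8 = 5, so (56/77) = (-1)^3·(7/77); sign now +1
reciprocity: (7/77) = +1·(77/7) since 7 mod 4 = 3, 77 mod 4 = 1; sign now +1
(77/7) = (0/7)   [reduce mod 7]
(0/7) = 0   [gcd(a, n) > 1]; final value = 0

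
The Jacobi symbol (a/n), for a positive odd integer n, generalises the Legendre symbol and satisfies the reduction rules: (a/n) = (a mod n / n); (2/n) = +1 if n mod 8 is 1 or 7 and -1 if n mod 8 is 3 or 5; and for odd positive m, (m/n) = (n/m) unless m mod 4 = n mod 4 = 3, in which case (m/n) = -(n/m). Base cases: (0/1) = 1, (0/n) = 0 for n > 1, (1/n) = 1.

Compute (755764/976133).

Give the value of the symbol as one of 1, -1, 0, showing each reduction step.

-1

factor out 2^2: 755764 = 2^2·188941; with 976133 mod 8 = 5, (2/976133) = -1; sign now +1; continue with (188941/976133)
flip (188941/976133) -> (976133/188941): both odd, 188941 mod 4 = 1, 976133 mod 4 = 1, so the flip contributes +1; sign now +1
(976133/188941): 976133 mod 188941 = 31428, so (976133/188941) = (31428/188941)
factor out 2^2: 31428 = 2^2·7857; with 188941 mod 8 = 5, (2/188941) = -1; sign now +1; continue with (7857/188941)
flip (7857/188941) -> (188941/7857): both odd, 7857 mod 4 = 1, 188941 mod 4 = 1, so the flip contributes +1; sign now +1
(188941/7857): 188941 mod 7857 = 373, so (188941/7857) = (373/7857)
flip (373/7857) -> (7857/373): both odd, 373 mod 4 = 1, 7857 mod 4 = 1, so the flip contributes +1; sign now +1
(7857/373): 7857 mod 373 = 24, so (7857/373) = (24/373)
factor out 2^3: 24 = 2^3·3; with 373 mod 8 = 5, (2/373) = -1; sign now -1; continue with (3/373)
flip (3/373) -> (373/3): both odd, 3 mod 4 = 3, 373 mod 4 = 1, so the flip contributes +1; sign now -1
(373/3): 373 mod 3 = 1, so (373/3) = (1/3)
reached (1/3) = 1, so the symbol is -1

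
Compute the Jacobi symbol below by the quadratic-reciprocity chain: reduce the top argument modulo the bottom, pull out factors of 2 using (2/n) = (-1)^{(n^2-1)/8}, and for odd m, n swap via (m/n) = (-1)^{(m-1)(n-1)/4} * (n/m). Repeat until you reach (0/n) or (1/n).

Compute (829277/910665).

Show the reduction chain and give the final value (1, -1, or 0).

flip (829277/910665) -> (910665/829277): both odd, 829277 mod 4 = 1, 910665 mod 4 = 1, so the flip contributes +1; sign now +1
(910665/829277): 910665 mod 829277 = 81388, so (910665/829277) = (81388/829277)
factor out 2^2: 81388 = 2^2·20347; with 829277 mod 8 = 5, (2/829277) = -1; sign now +1; continue with (20347/829277)
flip (20347/829277) -> (829277/20347): both odd, 20347 mod 4 = 3, 829277 mod 4 = 1, so the flip contributes +1; sign now +1
(829277/20347): 829277 mod 20347 = 15397, so (829277/20347) = (15397/20347)
flip (15397/20347) -> (20347/15397): both odd, 15397 mod 4 = 1, 20347 mod 4 = 3, so the flip contributes +1; sign now +1
(20347/15397): 20347 mod 15397 = 4950, so (20347/15397) = (4950/15397)
factor out 2^1: 4950 = 2^1·2475; with 15397 mod 8 = 5, (2/15397) = -1; sign now -1; continue with (2475/15397)
flip (2475/15397) -> (15397/2475): both odd, 2475 mod 4 = 3, 15397 mod 4 = 1, so the flip contributes +1; sign now -1
(15397/2475): 15397 mod 2475 = 547, so (15397/2475) = (547/2475)
flip (547/2475) -> (2475/547): both odd, 547 mod 4 = 3, 2475 mod 4 = 3, so the flip contributes -1; sign now +1
(2475/547): 2475 mod 547 = 287, so (2475/547) = (287/547)
flip (287/547) -> (547/287): both odd, 287 mod 4 = 3, 547 mod 4 = 3, so the flip contributes -1; sign now -1
(547/287): 547 mod 287 = 260, so (547/287) = (260/287)
factor out 2^2: 260 = 2^2·65; with 287 mod 8 = 7, (2/287) = +1; sign now -1; continue with (65/287)
flip (65/287) -> (287/65): both odd, 65 mod 4 = 1, 287 mod 4 = 3, so the flip contributes +1; sign now -1
(287/65): 287 mod 65 = 27, so (287/65) = (27/65)
flip (27/65) -> (65/27): both odd, 27 mod 4 = 3, 65 mod 4 = 1, so the flip contributes +1; sign now -1
(65/27): 65 mod 27 = 11, so (65/27) = (11/27)
flip (11/27) -> (27/11): both odd, 11 mod 4 = 3, 27 mod 4 = 3, so the flip contributes -1; sign now +1
(27/11): 27 mod 11 = 5, so (27/11) = (5/11)
flip (5/11) -> (11/5): both odd, 5 mod 4 = 1, 11 mod 4 = 3, so the flip contributes +1; sign now +1
(11/5): 11 mod 5 = 1, so (11/5) = (1/5)
reached (1/5) = 1, so the symbol is +1

1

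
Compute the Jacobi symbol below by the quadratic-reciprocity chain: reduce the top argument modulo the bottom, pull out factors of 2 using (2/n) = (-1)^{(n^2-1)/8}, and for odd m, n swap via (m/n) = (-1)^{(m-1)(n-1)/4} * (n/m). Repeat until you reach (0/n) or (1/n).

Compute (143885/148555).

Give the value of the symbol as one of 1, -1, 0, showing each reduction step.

0

flip (143885/148555) -> (148555/143885): both odd, 143885 mod 4 = 1, 148555 mod 4 = 3, so the flip contributes +1; sign now +1
(148555/143885): 148555 mod 143885 = 4670, so (148555/143885) = (4670/143885)
factor out 2^1: 4670 = 2^1·2335; with 143885 mod 8 = 5, (2/143885) = -1; sign now -1; continue with (2335/143885)
flip (2335/143885) -> (143885/2335): both odd, 2335 mod 4 = 3, 143885 mod 4 = 1, so the flip contributes +1; sign now -1
(143885/2335): 143885 mod 2335 = 1450, so (143885/2335) = (1450/2335)
factor out 2^1: 1450 = 2^1·725; with 2335 mod 8 = 7, (2/2335) = +1; sign now -1; continue with (725/2335)
flip (725/2335) -> (2335/725): both odd, 725 mod 4 = 1, 2335 mod 4 = 3, so the flip contributes +1; sign now -1
(2335/725): 2335 mod 725 = 160, so (2335/725) = (160/725)
factor out 2^5: 160 = 2^5·5; with 725 mod 8 = 5, (2/725) = -1; sign now +1; continue with (5/725)
flip (5/725) -> (725/5): both odd, 5 mod 4 = 1, 725 mod 4 = 1, so the flip contributes +1; sign now +1
(725/5): 725 mod 5 = 0, so (725/5) = (0/5)
reached (0/5); gcd(a, n) > 1, so (0/5) = 0 and the symbol is 0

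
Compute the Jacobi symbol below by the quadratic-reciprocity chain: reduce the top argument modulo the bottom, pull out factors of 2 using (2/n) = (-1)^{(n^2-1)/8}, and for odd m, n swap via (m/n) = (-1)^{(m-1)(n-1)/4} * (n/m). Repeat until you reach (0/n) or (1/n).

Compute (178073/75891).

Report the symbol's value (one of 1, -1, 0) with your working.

(178073/75891) = (26291/75891)   [reduce mod 75891]
reciprocity: (26291/75891) = -1·(75891/26291) since 26291 mod 4 = 3, 75891 mod 4 = 3; sign now -1
(75891/26291) = (23309/26291)   [reduce mod 26291]
reciprocity: (23309/26291) = +1·(26291/23309) since 23309 mod 4 = 1, 26291 mod 4 = 3; sign now -1
(26291/23309) = (2982/23309)   [reduce mod 23309]
2982 = 2^1·1491; (2/23309) = -1 since 23309 mod 8 = 5, so (2982/23309) = (-1)^1·(1491/23309); sign now +1
reciprocity: (1491/23309) = +1·(23309/1491) since 1491 mod 4 = 3, 23309 mod 4 = 1; sign now +1
(23309/1491) = (944/1491)   [reduce mod 1491]
944 = 2^4·59; (2/1491) = -1 since 1491 mod 8 = 3, so (944/1491) = (-1)^4·(59/1491); sign now +1
reciprocity: (59/1491) = -1·(1491/59) since 59 mod 4 = 3, 1491 mod 4 = 3; sign now -1
(1491/59) = (16/59)   [reduce mod 59]
16 = 2^4·1; (2/59) = -1 since 59 mod 8 = 3, so (16/59) = (-1)^4·(1/59); sign now -1
(1/59) = 1; final value = sign = -1

-1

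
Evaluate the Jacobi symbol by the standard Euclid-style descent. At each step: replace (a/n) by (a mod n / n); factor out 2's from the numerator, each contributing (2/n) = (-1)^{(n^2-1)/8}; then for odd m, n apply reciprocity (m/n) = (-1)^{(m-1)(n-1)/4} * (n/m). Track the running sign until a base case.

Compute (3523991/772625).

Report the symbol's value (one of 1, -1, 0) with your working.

(3523991/772625) = (433491/772625)   [reduce mod 772625]
reciprocity: (433491/772625) = +1·(772625/433491) since 433491 mod 4 = 3, 772625 mod 4 = 1; sign now +1
(772625/433491) = (339134/433491)   [reduce mod 433491]
339134 = 2^1·169567; (2/433491) = -1 since 433491 mod 8 = 3, so (339134/433491) = (-1)^1·(169567/433491); sign now -1
reciprocity: (169567/433491) = -1·(433491/169567) since 169567 mod 4 = 3, 433491 mod 4 = 3; sign now +1
(433491/169567) = (94357/169567)   [reduce mod 169567]
reciprocity: (94357/169567) = +1·(169567/94357) since 94357 mod 4 = 1, 169567 mod 4 = 3; sign now +1
(169567/94357) = (75210/94357)   [reduce mod 94357]
75210 = 2^1·37605; (2/94357) = -1 since 94357 mod 8 = 5, so (75210/94357) = (-1)^1·(37605/94357); sign now -1
reciprocity: (37605/94357) = +1·(94357/37605) since 37605 mod 4 = 1, 94357 mod 4 = 1; sign now -1
(94357/37605) = (19147/37605)   [reduce mod 37605]
reciprocity: (19147/37605) = +1·(37605/19147) since 19147 mod 4 = 3, 37605 mod 4 = 1; sign now -1
(37605/19147) = (18458/19147)   [reduce mod 19147]
18458 = 2^1·9229; (2/19147) = -1 since 19147 mod 8 = 3, so (18458/19147) = (-1)^1·(9229/19147); sign now +1
reciprocity: (9229/19147) = +1·(19147/9229) since 9229 mod 4 = 1, 19147 mod 4 = 3; sign now +1
(19147/9229) = (689/9229)   [reduce mod 9229]
reciprocity: (689/9229) = +1·(9229/689) since 689 mod 4 = 1, 9229 mod 4 = 1; sign now +1
(9229/689) = (272/689)   [reduce mod 689]
272 = 2^4·17; (2/689) = +1 since 689 mod 8 = 1, so (272/689) = (+1)^4·(17/689); sign now +1
reciprocity: (17/689) = +1·(689/17) since 17 mod 4 = 1, 689 mod 4 = 1; sign now +1
(689/17) = (9/17)   [reduce mod 17]
reciprocity: (9/17) = +1·(17/9) since 9 mod 4 = 1, 17 mod 4 = 1; sign now +1
(17/9) = (8/9)   [reduce mod 9]
8 = 2^3·1; (2/9) = +1 since 9 mod 8 = 1, so (8/9) = (+1)^3·(1/9); sign now +1
(1/9) = 1; final value = sign = +1

1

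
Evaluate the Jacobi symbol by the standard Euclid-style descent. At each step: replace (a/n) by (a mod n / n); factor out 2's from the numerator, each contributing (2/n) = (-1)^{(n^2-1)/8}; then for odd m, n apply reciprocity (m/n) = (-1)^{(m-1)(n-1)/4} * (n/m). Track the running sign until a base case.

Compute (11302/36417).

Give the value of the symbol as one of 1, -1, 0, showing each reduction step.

11302 = 2^1·5651; (2/36417) = +1 since 36417 mod 8 = 1, so (11302/36417) = (+1)^1·(5651/36417); sign now +1
reciprocity: (5651/36417) = +1·(36417/5651) since 5651 mod 4 = 3, 36417 mod 4 = 1; sign now +1
(36417/5651) = (2511/5651)   [reduce mod 5651]
reciprocity: (2511/5651) = -1·(5651/2511) since 2511 mod 4 = 3, 5651 mod 4 = 3; sign now -1
(5651/2511) = (629/2511)   [reduce mod 2511]
reciprocity: (629/2511) = +1·(2511/629) since 629 mod 4 = 1, 2511 mod 4 = 3; sign now -1
(2511/629) = (624/629)   [reduce mod 629]
624 = 2^4·39; (2/629) = -1 since 629 mod 8 = 5, so (624/629) = (-1)^4·(39/629); sign now -1
reciprocity: (39/629) = +1·(629/39) since 39 mod 4 = 3, 629 mod 4 = 1; sign now -1
(629/39) = (5/39)   [reduce mod 39]
reciprocity: (5/39) = +1·(39/5) since 5 mod 4 = 1, 39 mod 4 = 3; sign now -1
(39/5) = (4/5)   [reduce mod 5]
4 = 2^2·1; (2/5) = -1 since 5 mod 8 = 5, so (4/5) = (-1)^2·(1/5); sign now -1
(1/5) = 1; final value = sign = -1

-1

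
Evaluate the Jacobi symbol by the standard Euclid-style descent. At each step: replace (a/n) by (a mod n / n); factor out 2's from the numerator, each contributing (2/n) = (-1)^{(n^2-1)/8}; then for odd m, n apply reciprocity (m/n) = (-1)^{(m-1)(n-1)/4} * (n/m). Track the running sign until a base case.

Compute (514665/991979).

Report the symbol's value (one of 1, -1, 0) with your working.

-1

flip (514665/991979) -> (991979/514665): both odd, 514665 mod 4 = 1, 991979 mod 4 = 3, so the flip contributes +1; sign now +1
(991979/514665): 991979 mod 514665 = 477314, so (991979/514665) = (477314/514665)
factor out 2^1: 477314 = 2^1·238657; with 514665 mod 8 = 1, (2/514665) = +1; sign now +1; continue with (238657/514665)
flip (238657/514665) -> (514665/238657): both odd, 238657 mod 4 = 1, 514665 mod 4 = 1, so the flip contributes +1; sign now +1
(514665/238657): 514665 mod 238657 = 37351, so (514665/238657) = (37351/238657)
flip (37351/238657) -> (238657/37351): both odd, 37351 mod 4 = 3, 238657 mod 4 = 1, so the flip contributes +1; sign now +1
(238657/37351): 238657 mod 37351 = 14551, so (238657/37351) = (14551/37351)
flip (14551/37351) -> (37351/14551): both odd, 14551 mod 4 = 3, 37351 mod 4 = 3, so the flip contributes -1; sign now -1
(37351/14551): 37351 mod 14551 = 8249, so (37351/14551) = (8249/14551)
flip (8249/14551) -> (14551/8249): both odd, 8249 mod 4 = 1, 14551 mod 4 = 3, so the flip contributes +1; sign now -1
(14551/8249): 14551 mod 8249 = 6302, so (14551/8249) = (6302/8249)
factor out 2^1: 6302 = 2^1·3151; with 8249 mod 8 = 1, (2/8249) = +1; sign now -1; continue with (3151/8249)
flip (3151/8249) -> (8249/3151): both odd, 3151 mod 4 = 3, 8249 mod 4 = 1, so the flip contributes +1; sign now -1
(8249/3151): 8249 mod 3151 = 1947, so (8249/3151) = (1947/3151)
flip (1947/3151) -> (3151/1947): both odd, 1947 mod 4 = 3, 3151 mod 4 = 3, so the flip contributes -1; sign now +1
(3151/1947): 3151 mod 1947 = 1204, so (3151/1947) = (1204/1947)
factor out 2^2: 1204 = 2^2·301; with 1947 mod 8 = 3, (2/1947) = -1; sign now +1; continue with (301/1947)
flip (301/1947) -> (1947/301): both odd, 301 mod 4 = 1, 1947 mod 4 = 3, so the flip contributes +1; sign now +1
(1947/301): 1947 mod 301 = 141, so (1947/301) = (141/301)
flip (141/301) -> (301/141): both odd, 141 mod 4 = 1, 301 mod 4 = 1, so the flip contributes +1; sign now +1
(301/141): 301 mod 141 = 19, so (301/141) = (19/141)
flip (19/141) -> (141/19): both odd, 19 mod 4 = 3, 141 mod 4 = 1, so the flip contributes +1; sign now +1
(141/19): 141 mod 19 = 8, so (141/19) = (8/19)
factor out 2^3: 8 = 2^3·1; with 19 mod 8 = 3, (2/19) = -1; sign now -1; continue with (1/19)
reached (1/19) = 1, so the symbol is -1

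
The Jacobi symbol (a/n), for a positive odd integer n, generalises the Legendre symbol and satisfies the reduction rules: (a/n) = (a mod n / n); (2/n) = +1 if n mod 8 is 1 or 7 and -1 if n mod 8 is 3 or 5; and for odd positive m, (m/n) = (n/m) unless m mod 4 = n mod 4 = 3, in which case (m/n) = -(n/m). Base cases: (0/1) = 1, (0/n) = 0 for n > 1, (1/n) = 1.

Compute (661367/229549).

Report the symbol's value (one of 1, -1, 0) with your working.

1

(661367/229549) = (202269/229549)   [reduce mod 229549]
reciprocity: (202269/229549) = +1·(229549/202269) since 202269 mod 4 = 1, 229549 mod 4 = 1; sign now +1
(229549/202269) = (27280/202269)   [reduce mod 202269]
27280 = 2^4·1705; (2/202269) = -1 since 202269 mod 8 = 5, so (27280/202269) = (-1)^4·(1705/202269); sign now +1
reciprocity: (1705/202269) = +1·(202269/1705) since 1705 mod 4 = 1, 202269 mod 4 = 1; sign now +1
(202269/1705) = (1079/1705)   [reduce mod 1705]
reciprocity: (1079/1705) = +1·(1705/1079) since 1079 mod 4 = 3, 1705 mod 4 = 1; sign now +1
(1705/1079) = (626/1079)   [reduce mod 1079]
626 = 2^1·313; (2/1079) = +1 since 1079 mod 8 = 7, so (626/1079) = (+1)^1·(313/1079); sign now +1
reciprocity: (313/1079) = +1·(1079/313) since 313 mod 4 = 1, 1079 mod 4 = 3; sign now +1
(1079/313) = (140/313)   [reduce mod 313]
140 = 2^2·35; (2/313) = +1 since 313 mod 8 = 1, so (140/313) = (+1)^2·(35/313); sign now +1
reciprocity: (35/313) = +1·(313/35) since 35 mod 4 = 3, 313 mod 4 = 1; sign now +1
(313/35) = (33/35)   [reduce mod 35]
reciprocity: (33/35) = +1·(35/33) since 33 mod 4 = 1, 35 mod 4 = 3; sign now +1
(35/33) = (2/33)   [reduce mod 33]
2 = 2^1·1; (2/33) = +1 since 33 mod 8 = 1, so (2/33) = (+1)^1·(1/33); sign now +1
(1/33) = 1; final value = sign = +1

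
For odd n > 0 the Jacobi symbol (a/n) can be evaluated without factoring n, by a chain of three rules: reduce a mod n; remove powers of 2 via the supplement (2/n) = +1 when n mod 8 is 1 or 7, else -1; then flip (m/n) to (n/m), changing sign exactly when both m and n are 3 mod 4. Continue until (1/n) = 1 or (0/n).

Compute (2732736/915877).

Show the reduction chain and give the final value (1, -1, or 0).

(2732736/915877): 2732736 mod 915877 = 900982, so (2732736/915877) = (900982/915877)
factor out 2^1: 900982 = 2^1·450491; with 915877 mod 8 = 5, (2/915877) = -1; sign now -1; continue with (450491/915877)
flip (450491/915877) -> (915877/450491): both odd, 450491 mod 4 = 3, 915877 mod 4 = 1, so the flip contributes +1; sign now -1
(915877/450491): 915877 mod 450491 = 14895, so (915877/450491) = (14895/450491)
flip (14895/450491) -> (450491/14895): both odd, 14895 mod 4 = 3, 450491 mod 4 = 3, so the flip contributes -1; sign now +1
(450491/14895): 450491 mod 14895 = 3641, so (450491/14895) = (3641/14895)
flip (3641/14895) -> (14895/3641): both odd, 3641 mod 4 = 1, 14895 mod 4 = 3, so the flip contributes +1; sign now +1
(14895/3641): 14895 mod 3641 = 331, so (14895/3641) = (331/3641)
flip (331/3641) -> (3641/331): both odd, 331 mod 4 = 3, 3641 mod 4 = 1, so the flip contributes +1; sign now +1
(3641/331): 3641 mod 331 = 0, so (3641/331) = (0/331)
reached (0/331); gcd(a, n) > 1, so (0/331) = 0 and the symbol is 0

0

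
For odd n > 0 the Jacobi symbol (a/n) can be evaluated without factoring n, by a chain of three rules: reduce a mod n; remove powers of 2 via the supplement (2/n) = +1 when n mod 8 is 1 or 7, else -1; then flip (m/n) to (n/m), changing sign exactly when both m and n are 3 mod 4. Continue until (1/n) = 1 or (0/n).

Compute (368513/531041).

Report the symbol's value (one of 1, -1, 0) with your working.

-1

reciprocity: (368513/531041) = +1·(531041/368513) since 368513 mod 4 = 1, 531041 mod 4 = 1; sign now +1
(531041/368513) = (162528/368513)   [reduce mod 368513]
162528 = 2^5·5079; (2/368513) = +1 since 368513 mod 8 = 1, so (162528/368513) = (+1)^5·(5079/368513); sign now +1
reciprocity: (5079/368513) = +1·(368513/5079) since 5079 mod 4 = 3, 368513 mod 4 = 1; sign now +1
(368513/5079) = (2825/5079)   [reduce mod 5079]
reciprocity: (2825/5079) = +1·(5079/2825) since 2825 mod 4 = 1, 5079 mod 4 = 3; sign now +1
(5079/2825) = (2254/2825)   [reduce mod 2825]
2254 = 2^1·1127; (2/2825) = +1 since 2825 mod 8 = 1, so (2254/2825) = (+1)^1·(1127/2825); sign now +1
reciprocity: (1127/2825) = +1·(2825/1127) since 1127 mod 4 = 3, 2825 mod 4 = 1; sign now +1
(2825/1127) = (571/1127)   [reduce mod 1127]
reciprocity: (571/1127) = -1·(1127/571) since 571 mod 4 = 3, 1127 mod 4 = 3; sign now -1
(1127/571) = (556/571)   [reduce mod 571]
556 = 2^2·139; (2/571) = -1 since 571 mod 8 = 3, so (556/571) = (-1)^2·(139/571); sign now -1
reciprocity: (139/571) = -1·(571/139) since 139 mod 4 = 3, 571 mod 4 = 3; sign now +1
(571/139) = (15/139)   [reduce mod 139]
reciprocity: (15/139) = -1·(139/15) since 15 mod 4 = 3, 139 mod 4 = 3; sign now -1
(139/15) = (4/15)   [reduce mod 15]
4 = 2^2·1; (2/15) = +1 since 15 mod 8 = 7, so (4/15) = (+1)^2·(1/15); sign now -1
(1/15) = 1; final value = sign = -1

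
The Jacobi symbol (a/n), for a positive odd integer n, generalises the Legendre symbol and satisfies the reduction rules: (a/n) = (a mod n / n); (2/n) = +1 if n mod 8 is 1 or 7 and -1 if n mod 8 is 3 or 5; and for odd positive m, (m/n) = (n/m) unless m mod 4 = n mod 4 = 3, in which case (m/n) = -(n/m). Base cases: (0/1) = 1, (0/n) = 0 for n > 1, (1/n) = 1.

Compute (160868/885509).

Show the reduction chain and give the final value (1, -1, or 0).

factor out 2^2: 160868 = 2^2·40217; with 885509 mod 8 = 5, (2/885509) = -1; sign now +1; continue with (40217/885509)
flip (40217/885509) -> (885509/40217): both odd, 40217 mod 4 = 1, 885509 mod 4 = 1, so the flip contributes +1; sign now +1
(885509/40217): 885509 mod 40217 = 735, so (885509/40217) = (735/40217)
flip (735/40217) -> (40217/735): both odd, 735 mod 4 = 3, 40217 mod 4 = 1, so the flip contributes +1; sign now +1
(40217/735): 40217 mod 735 = 527, so (40217/735) = (527/735)
flip (527/735) -> (735/527): both odd, 527 mod 4 = 3, 735 mod 4 = 3, so the flip contributes -1; sign now -1
(735/527): 735 mod 527 = 208, so (735/527) = (208/527)
factor out 2^4: 208 = 2^4·13; with 527 mod 8 = 7, (2/527) = +1; sign now -1; continue with (13/527)
flip (13/527) -> (527/13): both odd, 13 mod 4 = 1, 527 mod 4 = 3, so the flip contributes +1; sign now -1
(527/13): 527 mod 13 = 7, so (527/13) = (7/13)
flip (7/13) -> (13/7): both odd, 7 mod 4 = 3, 13 mod 4 = 1, so the flip contributes +1; sign now -1
(13/7): 13 mod 7 = 6, so (13/7) = (6/7)
factor out 2^1: 6 = 2^1·3; with 7 mod 8 = 7, (2/7) = +1; sign now -1; continue with (3/7)
flip (3/7) -> (7/3): both odd, 3 mod 4 = 3, 7 mod 4 = 3, so the flip contributes -1; sign now +1
(7/3): 7 mod 3 = 1, so (7/3) = (1/3)
reached (1/3) = 1, so the symbol is +1

1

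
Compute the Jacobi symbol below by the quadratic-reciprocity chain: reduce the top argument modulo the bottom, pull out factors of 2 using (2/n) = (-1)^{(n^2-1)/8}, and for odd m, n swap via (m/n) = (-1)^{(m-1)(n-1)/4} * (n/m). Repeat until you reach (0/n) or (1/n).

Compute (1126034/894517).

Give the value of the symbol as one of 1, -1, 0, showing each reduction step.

0

(1126034/894517): 1126034 mod 894517 = 231517, so (1126034/894517) = (231517/894517)
flip (231517/894517) -> (894517/231517): both odd, 231517 mod 4 = 1, 894517 mod 4 = 1, so the flip contributes +1; sign now +1
(894517/231517): 894517 mod 231517 = 199966, so (894517/231517) = (199966/231517)
factor out 2^1: 199966 = 2^1·99983; with 231517 mod 8 = 5, (2/231517) = -1; sign now -1; continue with (99983/231517)
flip (99983/231517) -> (231517/99983): both odd, 99983 mod 4 = 3, 231517 mod 4 = 1, so the flip contributes +1; sign now -1
(231517/99983): 231517 mod 99983 = 31551, so (231517/99983) = (31551/99983)
flip (31551/99983) -> (99983/31551): both odd, 31551 mod 4 = 3, 99983 mod 4 = 3, so the flip contributes -1; sign now +1
(99983/31551): 99983 mod 31551 = 5330, so (99983/31551) = (5330/31551)
factor out 2^1: 5330 = 2^1·2665; with 31551 mod 8 = 7, (2/31551) = +1; sign now +1; continue with (2665/31551)
flip (2665/31551) -> (31551/2665): both odd, 2665 mod 4 = 1, 31551 mod 4 = 3, so the flip contributes +1; sign now +1
(31551/2665): 31551 mod 2665 = 2236, so (31551/2665) = (2236/2665)
factor out 2^2: 2236 = 2^2·559; with 2665 mod 8 = 1, (2/2665) = +1; sign now +1; continue with (559/2665)
flip (559/2665) -> (2665/559): both odd, 559 mod 4 = 3, 2665 mod 4 = 1, so the flip contributes +1; sign now +1
(2665/559): 2665 mod 559 = 429, so (2665/559) = (429/559)
flip (429/559) -> (559/429): both odd, 429 mod 4 = 1, 559 mod 4 = 3, so the flip contributes +1; sign now +1
(559/429): 559 mod 429 = 130, so (559/429) = (130/429)
factor out 2^1: 130 = 2^1·65; with 429 mod 8 = 5, (2/429) = -1; sign now -1; continue with (65/429)
flip (65/429) -> (429/65): both odd, 65 mod 4 = 1, 429 mod 4 = 1, so the flip contributes +1; sign now -1
(429/65): 429 mod 65 = 39, so (429/65) = (39/65)
flip (39/65) -> (65/39): both odd, 39 mod 4 = 3, 65 mod 4 = 1, so the flip contributes +1; sign now -1
(65/39): 65 mod 39 = 26, so (65/39) = (26/39)
factor out 2^1: 26 = 2^1·13; with 39 mod 8 = 7, (2/39) = +1; sign now -1; continue with (13/39)
flip (13/39) -> (39/13): both odd, 13 mod 4 = 1, 39 mod 4 = 3, so the flip contributes +1; sign now -1
(39/13): 39 mod 13 = 0, so (39/13) = (0/13)
reached (0/13); gcd(a, n) > 1, so (0/13) = 0 and the symbol is 0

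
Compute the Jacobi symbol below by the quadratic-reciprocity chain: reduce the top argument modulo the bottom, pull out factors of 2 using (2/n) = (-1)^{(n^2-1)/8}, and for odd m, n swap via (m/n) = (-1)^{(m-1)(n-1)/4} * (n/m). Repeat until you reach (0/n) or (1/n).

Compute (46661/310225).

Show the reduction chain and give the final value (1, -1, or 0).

-1

flip (46661/310225) -> (310225/46661): both odd, 46661 mod 4 = 1, 310225 mod 4 = 1, so the flip contributes +1; sign now +1
(310225/46661): 310225 mod 46661 = 30259, so (310225/46661) = (30259/46661)
flip (30259/46661) -> (46661/30259): both odd, 30259 mod 4 = 3, 46661 mod 4 = 1, so the flip contributes +1; sign now +1
(46661/30259): 46661 mod 30259 = 16402, so (46661/30259) = (16402/30259)
factor out 2^1: 16402 = 2^1·8201; with 30259 mod 8 = 3, (2/30259) = -1; sign now -1; continue with (8201/30259)
flip (8201/30259) -> (30259/8201): both odd, 8201 mod 4 = 1, 30259 mod 4 = 3, so the flip contributes +1; sign now -1
(30259/8201): 30259 mod 8201 = 5656, so (30259/8201) = (5656/8201)
factor out 2^3: 5656 = 2^3·707; with 8201 mod 8 = 1, (2/8201) = +1; sign now -1; continue with (707/8201)
flip (707/8201) -> (8201/707): both odd, 707 mod 4 = 3, 8201 mod 4 = 1, so the flip contributes +1; sign now -1
(8201/707): 8201 mod 707 = 424, so (8201/707) = (424/707)
factor out 2^3: 424 = 2^3·53; with 707 mod 8 = 3, (2/707) = -1; sign now +1; continue with (53/707)
flip (53/707) -> (707/53): both odd, 53 mod 4 = 1, 707 mod 4 = 3, so the flip contributes +1; sign now +1
(707/53): 707 mod 53 = 18, so (707/53) = (18/53)
factor out 2^1: 18 = 2^1·9; with 53 mod 8 = 5, (2/53) = -1; sign now -1; continue with (9/53)
flip (9/53) -> (53/9): both odd, 9 mod 4 = 1, 53 mod 4 = 1, so the flip contributes +1; sign now -1
(53/9): 53 mod 9 = 8, so (53/9) = (8/9)
factor out 2^3: 8 = 2^3·1; with 9 mod 8 = 1, (2/9) = +1; sign now -1; continue with (1/9)
reached (1/9) = 1, so the symbol is -1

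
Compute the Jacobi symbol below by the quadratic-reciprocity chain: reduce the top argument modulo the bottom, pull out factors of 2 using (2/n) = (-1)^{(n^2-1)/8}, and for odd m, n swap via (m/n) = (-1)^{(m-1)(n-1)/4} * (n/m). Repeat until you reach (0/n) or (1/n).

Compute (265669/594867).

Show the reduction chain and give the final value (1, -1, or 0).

1

flip (265669/594867) -> (594867/265669): both odd, 265669 mod 4 = 1, 594867 mod 4 = 3, so the flip contributes +1; sign now +1
(594867/265669): 594867 mod 265669 = 63529, so (594867/265669) = (63529/265669)
flip (63529/265669) -> (265669/63529): both odd, 63529 mod 4 = 1, 265669 mod 4 = 1, so the flip contributes +1; sign now +1
(265669/63529): 265669 mod 63529 = 11553, so (265669/63529) = (11553/63529)
flip (11553/63529) -> (63529/11553): both odd, 11553 mod 4 = 1, 63529 mod 4 = 1, so the flip contributes +1; sign now +1
(63529/11553): 63529 mod 11553 = 5764, so (63529/11553) = (5764/11553)
factor out 2^2: 5764 = 2^2·1441; with 11553 mod 8 = 1, (2/11553) = +1; sign now +1; continue with (1441/11553)
flip (1441/11553) -> (11553/1441): both odd, 1441 mod 4 = 1, 11553 mod 4 = 1, so the flip contributes +1; sign now +1
(11553/1441): 11553 mod 1441 = 25, so (11553/1441) = (25/1441)
flip (25/1441) -> (1441/25): both odd, 25 mod 4 = 1, 1441 mod 4 = 1, so the flip contributes +1; sign now +1
(1441/25): 1441 mod 25 = 16, so (1441/25) = (16/25)
factor out 2^4: 16 = 2^4·1; with 25 mod 8 = 1, (2/25) = +1; sign now +1; continue with (1/25)
reached (1/25) = 1, so the symbol is +1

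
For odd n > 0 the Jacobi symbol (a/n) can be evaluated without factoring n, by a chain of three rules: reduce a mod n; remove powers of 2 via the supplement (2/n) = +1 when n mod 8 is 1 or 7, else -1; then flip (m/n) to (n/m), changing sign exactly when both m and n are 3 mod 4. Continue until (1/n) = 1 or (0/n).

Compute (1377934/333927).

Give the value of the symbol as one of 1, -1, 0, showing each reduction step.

1

(1377934/333927): 1377934 mod 333927 = 42226, so (1377934/333927) = (42226/333927)
factor out 2^1: 42226 = 2^1·21113; with 333927 mod 8 = 7, (2/333927) = +1; sign now +1; continue with (21113/333927)
flip (21113/333927) -> (333927/21113): both odd, 21113 mod 4 = 1, 333927 mod 4 = 3, so the flip contributes +1; sign now +1
(333927/21113): 333927 mod 21113 = 17232, so (333927/21113) = (17232/21113)
factor out 2^4: 17232 = 2^4·1077; with 21113 mod 8 = 1, (2/21113) = +1; sign now +1; continue with (1077/21113)
flip (1077/21113) -> (21113/1077): both odd, 1077 mod 4 = 1, 21113 mod 4 = 1, so the flip contributes +1; sign now +1
(21113/1077): 21113 mod 1077 = 650, so (21113/1077) = (650/1077)
factor out 2^1: 650 = 2^1·325; with 1077 mod 8 = 5, (2/1077) = -1; sign now -1; continue with (325/1077)
flip (325/1077) -> (1077/325): both odd, 325 mod 4 = 1, 1077 mod 4 = 1, so the flip contributes +1; sign now -1
(1077/325): 1077 mod 325 = 102, so (1077/325) = (102/325)
factor out 2^1: 102 = 2^1·51; with 325 mod 8 = 5, (2/325) = -1; sign now +1; continue with (51/325)
flip (51/325) -> (325/51): both odd, 51 mod 4 = 3, 325 mod 4 = 1, so the flip contributes +1; sign now +1
(325/51): 325 mod 51 = 19, so (325/51) = (19/51)
flip (19/51) -> (51/19): both odd, 19 mod 4 = 3, 51 mod 4 = 3, so the flip contributes -1; sign now -1
(51/19): 51 mod 19 = 13, so (51/19) = (13/19)
flip (13/19) -> (19/13): both odd, 13 mod 4 = 1, 19 mod 4 = 3, so the flip contributes +1; sign now -1
(19/13): 19 mod 13 = 6, so (19/13) = (6/13)
factor out 2^1: 6 = 2^1·3; with 13 mod 8 = 5, (2/13) = -1; sign now +1; continue with (3/13)
flip (3/13) -> (13/3): both odd, 3 mod 4 = 3, 13 mod 4 = 1, so the flip contributes +1; sign now +1
(13/3): 13 mod 3 = 1, so (13/3) = (1/3)
reached (1/3) = 1, so the symbol is +1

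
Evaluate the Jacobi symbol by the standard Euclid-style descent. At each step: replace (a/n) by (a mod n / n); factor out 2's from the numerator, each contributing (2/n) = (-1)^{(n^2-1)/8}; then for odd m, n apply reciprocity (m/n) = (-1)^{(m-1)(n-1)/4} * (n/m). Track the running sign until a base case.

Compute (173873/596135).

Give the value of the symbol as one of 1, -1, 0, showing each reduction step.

flip (173873/596135) -> (596135/173873): both odd, 173873 mod 4 = 1, 596135 mod 4 = 3, so the flip contributes +1; sign now +1
(596135/173873): 596135 mod 173873 = 74516, so (596135/173873) = (74516/173873)
factor out 2^2: 74516 = 2^2·18629; with 173873 mod 8 = 1, (2/173873) = +1; sign now +1; continue with (18629/173873)
flip (18629/173873) -> (173873/18629): both odd, 18629 mod 4 = 1, 173873 mod 4 = 1, so the flip contributes +1; sign now +1
(173873/18629): 173873 mod 18629 = 6212, so (173873/18629) = (6212/18629)
factor out 2^2: 6212 = 2^2·1553; with 18629 mod 8 = 5, (2/18629) = -1; sign now +1; continue with (1553/18629)
flip (1553/18629) -> (18629/1553): both odd, 1553 mod 4 = 1, 18629 mod 4 = 1, so the flip contributes +1; sign now +1
(18629/1553): 18629 mod 1553 = 1546, so (18629/1553) = (1546/1553)
factor out 2^1: 1546 = 2^1·773; with 1553 mod 8 = 1, (2/1553) = +1; sign now +1; continue with (773/1553)
flip (773/1553) -> (1553/773): both odd, 773 mod 4 = 1, 1553 mod 4 = 1, so the flip contributes +1; sign now +1
(1553/773): 1553 mod 773 = 7, so (1553/773) = (7/773)
flip (7/773) -> (773/7): both odd, 7 mod 4 = 3, 773 mod 4 = 1, so the flip contributes +1; sign now +1
(773/7): 773 mod 7 = 3, so (773/7) = (3/7)
flip (3/7) -> (7/3): both odd, 3 mod 4 = 3, 7 mod 4 = 3, so the flip contributes -1; sign now -1
(7/3): 7 mod 3 = 1, so (7/3) = (1/3)
reached (1/3) = 1, so the symbol is -1

-1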